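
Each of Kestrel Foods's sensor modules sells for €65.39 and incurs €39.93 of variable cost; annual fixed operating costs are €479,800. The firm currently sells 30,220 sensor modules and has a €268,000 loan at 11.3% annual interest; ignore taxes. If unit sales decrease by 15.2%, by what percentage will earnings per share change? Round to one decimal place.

At 30,220 units, contribution = 30,220 × €25.46 = €769,401.20.
EBIT = €769,401.20 − €479,800 = €289,601.20.
After interest of €30,284.00, pre-tax earnings = €259,317.20.
DCL = total CM / (EBIT − I) = €769,401.20 / €259,317.20 = 2.9670.
EPS therefore changes by 2.9670 × (-15.2%) = -45.1%.

-45.1%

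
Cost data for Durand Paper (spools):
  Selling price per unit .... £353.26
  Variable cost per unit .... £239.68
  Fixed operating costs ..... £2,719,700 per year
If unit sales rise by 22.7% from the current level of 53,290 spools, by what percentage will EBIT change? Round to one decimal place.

+41.2%

Contribution at this volume is 53,290 × £113.58 = £6,052,678.20.
EBIT = £6,052,678.20 − £2,719,700 = £3,332,978.20.
DOL = contribution ÷ EBIT = £6,052,678.20 ÷ £3,332,978.20 = 1.8160.
%ΔEBIT = DOL × %ΔSales = 1.8160 × +22.7% = +41.2%.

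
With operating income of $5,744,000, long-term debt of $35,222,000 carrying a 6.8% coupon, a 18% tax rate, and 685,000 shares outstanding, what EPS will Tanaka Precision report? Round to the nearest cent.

Pre-tax income = $5,744,000 − $2,395,096.00 = $3,348,904.00.
Net income = $3,348,904.00 × (1 − 0.18) = $2,746,101.28.
EPS = $2,746,101.28 ÷ 685,000 = $4.01.

$4.01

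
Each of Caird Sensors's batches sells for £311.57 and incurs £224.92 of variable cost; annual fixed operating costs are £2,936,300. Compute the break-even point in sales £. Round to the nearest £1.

Contribution margin per unit = £311.57 − £224.92 = £86.65, a CM ratio of £86.65 ÷ £311.57 = 0.2781.
Break-even sales = FC ÷ CM ratio = £2,936,300 × £311.57 / £86.65 = £10,558,142.

£10,558,142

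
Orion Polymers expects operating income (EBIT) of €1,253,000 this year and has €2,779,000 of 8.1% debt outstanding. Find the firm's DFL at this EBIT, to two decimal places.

1.22

Interest = €225,099.00.
DFL = EBIT ÷ (EBIT − I) = €1,253,000 ÷ (€1,253,000 − €225,099.00) = €1,253,000 ÷ €1,027,901.00 = 1.2190.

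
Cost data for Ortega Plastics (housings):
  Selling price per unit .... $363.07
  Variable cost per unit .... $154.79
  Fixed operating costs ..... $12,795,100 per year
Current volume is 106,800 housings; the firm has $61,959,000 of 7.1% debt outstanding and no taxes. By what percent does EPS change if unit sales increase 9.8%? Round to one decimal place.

+43.2%

Contribution at this volume is 106,800 × $208.28 = $22,244,304.00.
EBIT = $22,244,304.00 − $12,795,100 = $9,449,204.00.
Interest = $4,399,089.00, so EBIT − I = $5,050,115.00.
Degree of combined leverage = contribution ÷ (EBIT − I) = $22,244,304.00 ÷ $5,050,115.00 = 4.4047.
EPS therefore changes by 4.4047 × (+9.8%) = +43.2%.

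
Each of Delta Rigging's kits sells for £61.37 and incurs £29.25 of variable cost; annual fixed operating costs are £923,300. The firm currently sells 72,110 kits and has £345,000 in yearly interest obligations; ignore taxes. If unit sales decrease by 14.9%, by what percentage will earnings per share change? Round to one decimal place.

-32.9%

At 72,110 units, contribution = 72,110 × £32.12 = £2,316,173.20.
Subtracting fixed costs: EBIT = £2,316,173.20 − £923,300 = £1,392,873.20.
Interest = £345,000.00, so EBIT − I = £1,047,873.20.
Degree of combined leverage = contribution ÷ (EBIT − I) = £2,316,173.20 ÷ £1,047,873.20 = 2.2104.
EPS therefore changes by 2.2104 × (-14.9%) = -32.9%.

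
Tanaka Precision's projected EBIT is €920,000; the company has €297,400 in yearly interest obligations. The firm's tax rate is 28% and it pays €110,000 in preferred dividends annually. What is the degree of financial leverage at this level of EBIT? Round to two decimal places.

1.96

Annual interest charges come to €297,400.00.
Preferred dividends grossed up pre-tax: €110,000 / (1 − 0.28) = €152,777.78.
DFL = EBIT ÷ [EBIT − I − D_p/(1−t)] = €920,000 ÷ [€920,000 − €297,400.00 − €152,777.78] = €920,000 ÷ €469,822.22 = 1.9582.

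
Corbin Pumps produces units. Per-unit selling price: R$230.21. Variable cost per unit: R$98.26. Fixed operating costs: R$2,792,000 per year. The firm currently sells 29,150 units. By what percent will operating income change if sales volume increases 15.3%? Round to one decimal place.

Total contribution margin = 29,150 × R$131.95 = R$3,846,342.50.
Operating income = contribution − fixed costs = R$3,846,342.50 − R$2,792,000 = R$1,054,342.50.
Degree of operating leverage = R$3,846,342.50 / R$1,054,342.50 = 3.6481.
%ΔEBIT = DOL × %ΔSales = 3.6481 × +15.3% = +55.8%.

+55.8%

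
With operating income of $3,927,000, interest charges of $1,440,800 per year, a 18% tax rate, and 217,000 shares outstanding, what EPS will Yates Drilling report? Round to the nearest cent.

$9.39

Interest = $1,440,800.00, so EBT = $3,927,000 − $1,440,800.00 = $2,486,200.00.
After tax at 18%: net income = $2,486,200.00 × 0.82 = $2,038,684.00.
EPS = $2,038,684.00 ÷ 217,000 = $9.39.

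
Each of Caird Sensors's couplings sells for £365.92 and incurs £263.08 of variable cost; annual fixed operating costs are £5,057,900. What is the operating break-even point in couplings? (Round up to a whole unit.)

Each unit contributes £365.92 − £263.08 = £102.84.
Break-even volume = fixed costs ÷ CM per unit = £5,057,900 ÷ £102.84 = 49,182.22, so 49,183 couplings.

49,183 couplings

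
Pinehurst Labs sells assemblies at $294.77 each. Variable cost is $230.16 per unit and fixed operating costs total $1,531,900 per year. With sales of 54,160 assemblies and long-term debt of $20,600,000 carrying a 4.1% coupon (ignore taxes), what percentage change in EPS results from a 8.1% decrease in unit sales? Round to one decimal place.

-25.2%

At 54,160 units, contribution = 54,160 × $64.61 = $3,499,277.60.
Subtracting fixed costs: EBIT = $3,499,277.60 − $1,531,900 = $1,967,377.60.
Interest = $844,600.00, so EBIT − I = $1,122,777.60.
DCL = total CM / (EBIT − I) = $3,499,277.60 / $1,122,777.60 = 3.1166.
EPS therefore changes by 3.1166 × (-8.1%) = -25.2%.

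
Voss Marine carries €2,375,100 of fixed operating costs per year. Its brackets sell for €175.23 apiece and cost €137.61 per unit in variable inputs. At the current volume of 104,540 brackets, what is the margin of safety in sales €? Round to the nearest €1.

€7,255,578

Unit CM = price − variable cost = €175.23 − €137.61 = €37.62. Break-even units = €2,375,100 ÷ €37.62 = 63,133.97; break-even revenue = 63,133.97 × €175.23 = €11,062,965.79.
Actual sales revenue = 104,540 × €175.23 = €18,318,544.20.
Margin of safety = €18,318,544.20 − €11,062,965.79 = €7,255,578.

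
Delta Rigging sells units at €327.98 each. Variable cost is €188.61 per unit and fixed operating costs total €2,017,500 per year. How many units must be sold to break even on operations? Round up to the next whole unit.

14,476 units

Each unit contributes €327.98 − €188.61 = €139.37.
Break-even volume = fixed costs ÷ CM per unit = €2,017,500 ÷ €139.37 = 14,475.86, so 14,476 units.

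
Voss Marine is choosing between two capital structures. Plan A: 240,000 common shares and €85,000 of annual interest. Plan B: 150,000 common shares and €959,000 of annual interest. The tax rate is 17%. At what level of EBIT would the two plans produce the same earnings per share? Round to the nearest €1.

At indifference, (EBIT − 85,000)(1 − t)/240,000 = (EBIT − 959,000)(1 − t)/150,000.
Cancelling (1 − t) and cross-multiplying: 150,000·(EBIT − 85,000) = 240,000·(EBIT − 959,000).
Solving, EBIT = (959,000·240,000 − 85,000·150,000) / (240,000 − 150,000) = 217,410,000,000 / 90,000 = 2,415,666.67.

€2,415,667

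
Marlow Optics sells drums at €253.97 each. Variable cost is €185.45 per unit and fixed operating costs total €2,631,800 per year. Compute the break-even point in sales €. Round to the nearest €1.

Contribution margin per unit = €253.97 − €185.45 = €68.52, a CM ratio of €68.52 ÷ €253.97 = 0.2698.
Break-even revenue = fixed costs × price ÷ CM = €2,631,800 × €253.97 ÷ €68.52 = €9,754,791.

€9,754,791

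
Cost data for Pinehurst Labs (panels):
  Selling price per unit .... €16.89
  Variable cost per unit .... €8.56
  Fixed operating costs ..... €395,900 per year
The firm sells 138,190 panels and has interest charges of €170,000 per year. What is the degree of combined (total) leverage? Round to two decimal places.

Total contribution margin = 138,190 × €8.33 = €1,151,122.70.
Subtracting fixed costs: EBIT = €1,151,122.70 − €395,900 = €755,222.70. Interest = €170,000.00.
DOL = €1,151,122.70 ÷ €755,222.70 = 1.5242; DFL = €755,222.70 ÷ €585,222.70 = 1.2905.
Combined leverage = 1.5242 × 1.2905 = 1.9670.

1.97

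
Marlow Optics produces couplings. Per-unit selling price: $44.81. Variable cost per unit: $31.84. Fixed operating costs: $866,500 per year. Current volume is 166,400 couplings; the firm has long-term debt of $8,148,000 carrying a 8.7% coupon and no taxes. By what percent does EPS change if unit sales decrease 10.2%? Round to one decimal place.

Contribution at this volume is 166,400 × $12.97 = $2,158,208.00.
Operating income = contribution − fixed costs = $2,158,208.00 − $866,500 = $1,291,708.00.
Interest = $708,876.00, so EBIT − I = $582,832.00.
Degree of combined leverage = contribution ÷ (EBIT − I) = $2,158,208.00 ÷ $582,832.00 = 3.7030.
EPS therefore changes by 3.7030 × (-10.2%) = -37.8%.

-37.8%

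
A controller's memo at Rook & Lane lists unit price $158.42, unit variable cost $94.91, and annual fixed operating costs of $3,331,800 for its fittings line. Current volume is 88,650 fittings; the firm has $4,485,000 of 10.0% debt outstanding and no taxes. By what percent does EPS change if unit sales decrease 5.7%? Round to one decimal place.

-17.3%

Contribution at this volume is 88,650 × $63.51 = $5,630,161.50.
Subtracting fixed costs: EBIT = $5,630,161.50 − $3,331,800 = $2,298,361.50.
Interest = $448,500.00, so EBIT − I = $1,849,861.50.
Degree of combined leverage = contribution ÷ (EBIT − I) = $5,630,161.50 ÷ $1,849,861.50 = 3.0436.
%ΔEPS = DCL × %ΔSales = 3.0436 × -5.7% = -17.3%.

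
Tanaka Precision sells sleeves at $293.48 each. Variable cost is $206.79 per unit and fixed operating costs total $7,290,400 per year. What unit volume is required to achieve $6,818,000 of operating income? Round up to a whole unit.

Each unit contributes $293.48 − $206.79 = $86.69.
Units = (FC + target) / CM = ($7,290,400 + $6,818,000) / $86.69 = 162,745.41, so 162,746 sleeves.

162,746 sleeves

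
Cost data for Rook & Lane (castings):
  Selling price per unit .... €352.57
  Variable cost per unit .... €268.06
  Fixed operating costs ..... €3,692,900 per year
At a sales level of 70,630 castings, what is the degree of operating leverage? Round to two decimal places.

At 70,630 units, contribution = 70,630 × €84.51 = €5,968,941.30.
Operating income = contribution − fixed costs = €5,968,941.30 − €3,692,900 = €2,276,041.30.
DOL = contribution ÷ EBIT = €5,968,941.30 ÷ €2,276,041.30 = 2.6225.

2.62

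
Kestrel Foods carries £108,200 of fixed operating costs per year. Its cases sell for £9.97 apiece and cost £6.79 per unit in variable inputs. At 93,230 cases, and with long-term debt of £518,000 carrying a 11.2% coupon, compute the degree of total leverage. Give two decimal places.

2.28

At 93,230 units, contribution = 93,230 × £3.18 = £296,471.40.
Subtracting fixed costs: EBIT = £296,471.40 − £108,200 = £188,271.40. Interest = £58,016.00, so EBIT − I = £130,255.40.
DCL = contribution ÷ (EBIT − I) = £296,471.40 ÷ £130,255.40 = 2.2761.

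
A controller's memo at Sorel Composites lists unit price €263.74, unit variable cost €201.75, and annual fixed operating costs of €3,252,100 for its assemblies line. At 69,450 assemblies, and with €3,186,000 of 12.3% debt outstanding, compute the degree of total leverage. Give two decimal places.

6.51

Contribution at this volume is 69,450 × €61.99 = €4,305,205.50.
Subtracting fixed costs: EBIT = €4,305,205.50 − €3,252,100 = €1,053,105.50. Interest = €391,878.00.
DOL = €4,305,205.50 ÷ €1,053,105.50 = 4.0881; DFL = €1,053,105.50 ÷ €661,227.50 = 1.5927.
Combined leverage = 4.0881 × 1.5927 = 6.5111.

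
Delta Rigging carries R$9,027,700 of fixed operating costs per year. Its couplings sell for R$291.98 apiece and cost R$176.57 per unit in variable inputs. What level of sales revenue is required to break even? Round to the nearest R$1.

R$22,839,510

Contribution margin per unit = R$291.98 − R$176.57 = R$115.41, a CM ratio of R$115.41 ÷ R$291.98 = 0.3953.
Break-even sales = FC ÷ CM ratio = R$9,027,700 × R$291.98 / R$115.41 = R$22,839,510.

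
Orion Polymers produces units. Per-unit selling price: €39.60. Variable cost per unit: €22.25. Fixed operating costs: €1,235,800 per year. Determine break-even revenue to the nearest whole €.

Contribution margin per unit = €39.60 − €22.25 = €17.35, a CM ratio of €17.35 ÷ €39.60 = 0.4381.
Break-even revenue = fixed costs × price ÷ CM = €1,235,800 × €39.60 ÷ €17.35 = €2,820,616.

€2,820,616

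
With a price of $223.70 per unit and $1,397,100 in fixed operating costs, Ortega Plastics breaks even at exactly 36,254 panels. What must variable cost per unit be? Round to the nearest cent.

At break-even, FC = Q × (P − VC), so P − VC = $1,397,100 ÷ 36,254 = $38.5364.
Variable cost per unit = $223.70 − $38.5364 = $185.16.

$185.16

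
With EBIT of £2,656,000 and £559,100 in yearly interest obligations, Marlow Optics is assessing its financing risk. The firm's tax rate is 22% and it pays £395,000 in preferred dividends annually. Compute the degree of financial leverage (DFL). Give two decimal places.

1.67

Interest = £559,100.00.
Preferred dividends grossed up pre-tax: £395,000 / (1 − 0.22) = £506,410.26.
DFL = EBIT ÷ [EBIT − I − D_p/(1−t)] = £2,656,000 ÷ [£2,656,000 − £559,100.00 − £506,410.26] = £2,656,000 ÷ £1,590,489.74 = 1.6699.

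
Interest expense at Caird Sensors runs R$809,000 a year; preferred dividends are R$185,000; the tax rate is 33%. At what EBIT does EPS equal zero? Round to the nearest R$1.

Preferred dividends are paid after tax, so their pre-tax equivalent is R$185,000 ÷ (1 − 0.33) = R$276,119.40.
EPS = 0 when EBIT covers interest plus the pre-tax preferred burden: R$809,000 + R$276,119.40 = R$1,085,119.40.

R$1,085,119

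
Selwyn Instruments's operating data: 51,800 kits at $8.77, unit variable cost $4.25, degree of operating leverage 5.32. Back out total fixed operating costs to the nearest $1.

$190,125

Total contribution margin = 51,800 × $4.52 = $234,136.00.
Since DOL = CM ÷ EBIT, EBIT = $234,136.00 ÷ 5.32 = $44,010.53.
And FC = contribution − EBIT = $234,136.00 − $44,010.53 = $190,125.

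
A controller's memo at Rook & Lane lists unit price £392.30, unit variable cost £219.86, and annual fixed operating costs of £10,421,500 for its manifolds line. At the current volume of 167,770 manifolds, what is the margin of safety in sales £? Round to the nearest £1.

£42,107,319

Unit CM = price − variable cost = £392.30 − £219.86 = £172.44. Break-even units = £10,421,500 ÷ £172.44 = 60,435.51; break-even revenue = 60,435.51 × £392.30 = £23,708,852.06.
Actual sales revenue = 167,770 × £392.30 = £65,816,171.00.
Margin of safety = £65,816,171.00 − £23,708,852.06 = £42,107,319.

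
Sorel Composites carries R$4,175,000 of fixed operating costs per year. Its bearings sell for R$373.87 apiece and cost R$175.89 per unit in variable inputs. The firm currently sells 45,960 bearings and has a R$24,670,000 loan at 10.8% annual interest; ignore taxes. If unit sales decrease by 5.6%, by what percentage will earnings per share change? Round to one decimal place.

At 45,960 units, contribution = 45,960 × R$197.98 = R$9,099,160.80.
EBIT = R$9,099,160.80 − R$4,175,000 = R$4,924,160.80.
After interest of R$2,664,360.00, pre-tax earnings = R$2,259,800.80.
Degree of combined leverage = contribution ÷ (EBIT − I) = R$9,099,160.80 ÷ R$2,259,800.80 = 4.0265.
%ΔEPS = DCL × %ΔSales = 4.0265 × -5.6% = -22.5%.

-22.5%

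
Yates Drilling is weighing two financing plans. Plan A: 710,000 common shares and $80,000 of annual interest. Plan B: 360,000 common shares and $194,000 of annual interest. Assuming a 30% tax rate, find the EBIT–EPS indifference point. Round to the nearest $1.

At indifference, (EBIT − 80,000)(1 − t)/710,000 = (EBIT − 194,000)(1 − t)/360,000.
The (1 − t) factor cancels: (EBIT − 80,000) × 360,000 = (EBIT − 194,000) × 710,000.
Solving, EBIT = (194,000·710,000 − 80,000·360,000) / (710,000 − 360,000) = 108,940,000,000 / 350,000 = 311,257.14.

$311,257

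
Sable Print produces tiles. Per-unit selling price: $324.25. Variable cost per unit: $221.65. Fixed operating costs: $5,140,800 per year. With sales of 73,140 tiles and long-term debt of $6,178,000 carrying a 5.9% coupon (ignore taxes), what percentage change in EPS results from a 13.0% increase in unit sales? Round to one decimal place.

+48.8%

Total contribution margin = 73,140 × $102.60 = $7,504,164.00.
Operating income = contribution − fixed costs = $7,504,164.00 − $5,140,800 = $2,363,364.00.
After interest of $364,502.00, pre-tax earnings = $1,998,862.00.
Degree of combined leverage = contribution ÷ (EBIT − I) = $7,504,164.00 ÷ $1,998,862.00 = 3.7542.
EPS therefore changes by 3.7542 × (+13.0%) = +48.8%.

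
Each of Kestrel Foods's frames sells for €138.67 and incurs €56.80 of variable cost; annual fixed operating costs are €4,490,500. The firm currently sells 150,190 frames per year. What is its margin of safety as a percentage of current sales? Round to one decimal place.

63.5%

Each unit contributes €138.67 − €56.80 = €81.87. Break-even units = €4,490,500 ÷ €81.87 = 54,849.15; break-even revenue = 54,849.15 × €138.67 = €7,605,931.78.
Current sales = 150,190 × €138.67 = €20,826,847.30.
Margin of safety = (€20,826,847.30 − €7,605,931.78) ÷ €20,826,847.30 = 63.5%.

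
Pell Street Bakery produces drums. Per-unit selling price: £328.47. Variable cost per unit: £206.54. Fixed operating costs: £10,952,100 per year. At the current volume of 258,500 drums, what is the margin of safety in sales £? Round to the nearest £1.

£55,405,384

Each unit contributes £328.47 − £206.54 = £121.93. Break-even units = £10,952,100 ÷ £121.93 = 89,822.85; break-even revenue = 89,822.85 × £328.47 = £29,504,111.27.
Current sales = 258,500 × £328.47 = £84,909,495.00.
Margin of safety = £84,909,495.00 − £29,504,111.27 = £55,405,384.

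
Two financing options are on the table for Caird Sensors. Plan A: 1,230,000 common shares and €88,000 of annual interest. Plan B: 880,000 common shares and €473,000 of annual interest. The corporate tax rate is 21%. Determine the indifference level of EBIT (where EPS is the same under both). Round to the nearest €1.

€1,441,000

At indifference, (EBIT − 88,000)(1 − t)/1,230,000 = (EBIT − 473,000)(1 − t)/880,000.
The (1 − t) factor cancels: (EBIT − 88,000) × 880,000 = (EBIT − 473,000) × 1,230,000.
Solving, EBIT = (473,000·1,230,000 − 88,000·880,000) / (1,230,000 − 880,000) = 504,350,000,000 / 350,000 = 1,441,000.00.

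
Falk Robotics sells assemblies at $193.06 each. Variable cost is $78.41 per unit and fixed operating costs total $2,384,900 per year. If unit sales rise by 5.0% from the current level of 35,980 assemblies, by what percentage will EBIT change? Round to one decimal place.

Contribution at this volume is 35,980 × $114.65 = $4,125,107.00.
Subtracting fixed costs: EBIT = $4,125,107.00 − $2,384,900 = $1,740,207.00.
Degree of operating leverage = $4,125,107.00 / $1,740,207.00 = 2.3705.
Operating income changes by 2.3705 × +5.0% = +11.9%.

+11.9%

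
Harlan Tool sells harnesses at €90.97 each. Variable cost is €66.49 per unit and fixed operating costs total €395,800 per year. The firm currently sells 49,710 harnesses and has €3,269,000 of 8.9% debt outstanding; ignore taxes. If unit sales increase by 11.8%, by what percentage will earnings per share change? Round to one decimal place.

Contribution at this volume is 49,710 × €24.48 = €1,216,900.80.
Subtracting fixed costs: EBIT = €1,216,900.80 − €395,800 = €821,100.80.
Interest = €290,941.00, so EBIT − I = €530,159.80.
DCL = total CM / (EBIT − I) = €1,216,900.80 / €530,159.80 = 2.2953.
EPS therefore changes by 2.2953 × (+11.8%) = +27.1%.

+27.1%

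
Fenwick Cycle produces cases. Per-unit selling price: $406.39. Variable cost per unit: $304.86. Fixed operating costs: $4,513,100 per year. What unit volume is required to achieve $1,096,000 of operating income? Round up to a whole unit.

Unit CM = price − variable cost = $406.39 − $304.86 = $101.53.
Required volume = (fixed costs + target profit) ÷ CM = ($4,513,100 + $1,096,000) ÷ $101.53 = 55,245.74, so 55,246 cases.

55,246 cases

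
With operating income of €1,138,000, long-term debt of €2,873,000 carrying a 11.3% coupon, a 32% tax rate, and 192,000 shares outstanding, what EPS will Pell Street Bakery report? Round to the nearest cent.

€2.88

Pre-tax income = €1,138,000 − €324,649.00 = €813,351.00.
After tax at 32%: net income = €813,351.00 × 0.68 = €553,078.68.
EPS = €553,078.68 ÷ 192,000 = €2.88.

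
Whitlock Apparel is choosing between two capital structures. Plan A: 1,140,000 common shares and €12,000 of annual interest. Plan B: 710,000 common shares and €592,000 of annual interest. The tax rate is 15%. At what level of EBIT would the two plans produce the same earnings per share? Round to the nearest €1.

€1,549,674

Set EPS_A = EPS_B: (EBIT − €12,000)(1 − 0.15) ÷ 1,140,000 = (EBIT − €592,000)(1 − 0.15) ÷ 710,000.
The (1 − t) factor cancels: (EBIT − 12,000) × 710,000 = (EBIT − 592,000) × 1,140,000.
Solving, EBIT = (592,000·1,140,000 − 12,000·710,000) / (1,140,000 − 710,000) = 666,360,000,000 / 430,000 = 1,549,674.42.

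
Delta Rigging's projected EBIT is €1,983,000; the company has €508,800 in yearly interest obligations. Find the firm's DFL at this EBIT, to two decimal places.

Annual interest charges come to €508,800.00.
Degree of financial leverage = EBIT / (EBIT − interest) = €1,983,000 / €1,474,200.00 = 1.3451.

1.35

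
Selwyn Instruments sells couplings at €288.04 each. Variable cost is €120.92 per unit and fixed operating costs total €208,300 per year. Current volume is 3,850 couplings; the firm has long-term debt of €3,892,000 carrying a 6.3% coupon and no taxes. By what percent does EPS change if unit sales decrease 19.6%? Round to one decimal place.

Contribution at this volume is 3,850 × €167.12 = €643,412.00.
Subtracting fixed costs: EBIT = €643,412.00 − €208,300 = €435,112.00.
Interest = €245,196.00, so EBIT − I = €189,916.00.
DCL = total CM / (EBIT − I) = €643,412.00 / €189,916.00 = 3.3879.
EPS therefore changes by 3.3879 × (-19.6%) = -66.4%.

-66.4%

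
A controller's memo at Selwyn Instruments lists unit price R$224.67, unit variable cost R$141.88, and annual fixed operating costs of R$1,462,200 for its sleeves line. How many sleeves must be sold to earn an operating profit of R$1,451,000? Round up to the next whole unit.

35,188 sleeves

Contribution margin per unit = R$224.67 − R$141.88 = R$82.79.
Units = (FC + target) / CM = (R$1,462,200 + R$1,451,000) / R$82.79 = 35,187.82, so 35,188 sleeves.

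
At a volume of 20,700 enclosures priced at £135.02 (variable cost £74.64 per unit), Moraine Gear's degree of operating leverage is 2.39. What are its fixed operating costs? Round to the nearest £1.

Contribution at this volume is 20,700 × £60.38 = £1,249,866.00.
DOL = contribution / EBIT, so EBIT = £1,249,866.00 / 2.39 = £522,956.49.
Fixed costs = CM − EBIT = £1,249,866.00 − £522,956.49 = £726,910.

£726,910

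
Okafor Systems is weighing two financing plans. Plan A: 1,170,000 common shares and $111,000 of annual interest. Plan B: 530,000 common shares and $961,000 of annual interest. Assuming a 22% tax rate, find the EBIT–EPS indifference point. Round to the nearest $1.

$1,664,906

Set EPS_A = EPS_B: (EBIT − $111,000)(1 − 0.22) ÷ 1,170,000 = (EBIT − $961,000)(1 − 0.22) ÷ 530,000.
Cancelling (1 − t) and cross-multiplying: 530,000·(EBIT − 111,000) = 1,170,000·(EBIT − 961,000).
Solving, EBIT = (961,000·1,170,000 − 111,000·530,000) / (1,170,000 − 530,000) = 1,065,540,000,000 / 640,000 = 1,664,906.25.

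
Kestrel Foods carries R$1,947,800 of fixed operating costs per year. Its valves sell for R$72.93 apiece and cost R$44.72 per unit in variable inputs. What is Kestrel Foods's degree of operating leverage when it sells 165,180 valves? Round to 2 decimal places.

1.72

Contribution at this volume is 165,180 × R$28.21 = R$4,659,727.80.
EBIT = R$4,659,727.80 − R$1,947,800 = R$2,711,927.80.
So DOL = total CM / EBIT = R$4,659,727.80 / R$2,711,927.80 = 1.7182.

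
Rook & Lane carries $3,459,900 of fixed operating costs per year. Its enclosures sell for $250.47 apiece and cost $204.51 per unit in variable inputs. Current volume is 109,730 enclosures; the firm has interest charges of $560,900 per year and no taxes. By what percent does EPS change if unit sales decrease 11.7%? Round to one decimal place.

-57.7%

At 109,730 units, contribution = 109,730 × $45.96 = $5,043,190.80.
EBIT = $5,043,190.80 − $3,459,900 = $1,583,290.80.
Interest = $560,900.00, so EBIT − I = $1,022,390.80.
DCL = total CM / (EBIT − I) = $5,043,190.80 / $1,022,390.80 = 4.9327.
EPS therefore changes by 4.9327 × (-11.7%) = -57.7%.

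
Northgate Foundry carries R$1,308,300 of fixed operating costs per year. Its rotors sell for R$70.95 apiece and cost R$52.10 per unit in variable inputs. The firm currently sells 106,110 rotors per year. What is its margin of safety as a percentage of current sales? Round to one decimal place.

Unit CM = price − variable cost = R$70.95 − R$52.10 = R$18.85. Break-even units = R$1,308,300 ÷ R$18.85 = 69,405.84; break-even revenue = 69,405.84 × R$70.95 = R$4,924,344.03.
Actual sales revenue = 106,110 × R$70.95 = R$7,528,504.50.
Margin of safety = (R$7,528,504.50 − R$4,924,344.03) ÷ R$7,528,504.50 = 34.6%.

34.6%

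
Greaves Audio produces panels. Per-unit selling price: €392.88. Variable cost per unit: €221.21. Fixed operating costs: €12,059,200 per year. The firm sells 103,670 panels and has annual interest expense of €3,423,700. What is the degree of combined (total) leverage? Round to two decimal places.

7.69

Contribution at this volume is 103,670 × €171.67 = €17,797,028.90.
EBIT = €17,797,028.90 − €12,059,200 = €5,737,828.90. Interest = €3,423,700.00.
DOL = €17,797,028.90 ÷ €5,737,828.90 = 3.1017; DFL = €5,737,828.90 ÷ €2,314,128.90 = 2.4795.
DCL = DOL × DFL = 3.1017 × 2.4795 = 7.6907.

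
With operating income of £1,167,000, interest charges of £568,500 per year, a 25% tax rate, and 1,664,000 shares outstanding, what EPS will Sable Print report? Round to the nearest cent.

£0.27

Pre-tax income = £1,167,000 − £568,500.00 = £598,500.00.
After tax at 25%: net income = £598,500.00 × 0.75 = £448,875.00.
Per share: £448,875.00 / 1,664,000 shares = £0.27.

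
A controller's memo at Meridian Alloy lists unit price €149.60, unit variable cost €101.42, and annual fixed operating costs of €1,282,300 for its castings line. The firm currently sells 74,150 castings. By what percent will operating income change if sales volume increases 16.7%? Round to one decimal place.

At 74,150 units, contribution = 74,150 × €48.18 = €3,572,547.00.
Subtracting fixed costs: EBIT = €3,572,547.00 − €1,282,300 = €2,290,247.00.
Degree of operating leverage = €3,572,547.00 / €2,290,247.00 = 1.5599.
%ΔEBIT = DOL × %ΔSales = 1.5599 × +16.7% = +26.1%.

+26.1%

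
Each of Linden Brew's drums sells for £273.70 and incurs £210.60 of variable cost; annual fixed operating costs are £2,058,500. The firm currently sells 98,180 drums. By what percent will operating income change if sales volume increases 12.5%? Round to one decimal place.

+18.7%

Contribution at this volume is 98,180 × £63.10 = £6,195,158.00.
EBIT = £6,195,158.00 − £2,058,500 = £4,136,658.00.
Degree of operating leverage = £6,195,158.00 / £4,136,658.00 = 1.4976.
So EBIT moves 1.4976 × (+12.5%) = +18.7%.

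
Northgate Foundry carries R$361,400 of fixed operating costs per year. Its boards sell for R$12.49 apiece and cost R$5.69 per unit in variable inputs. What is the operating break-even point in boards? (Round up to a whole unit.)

53,148 boards

Each unit contributes R$12.49 − R$5.69 = R$6.80.
Units to break even: R$361,400 ÷ R$6.80 = 53,147.06, rounded up to 53,148.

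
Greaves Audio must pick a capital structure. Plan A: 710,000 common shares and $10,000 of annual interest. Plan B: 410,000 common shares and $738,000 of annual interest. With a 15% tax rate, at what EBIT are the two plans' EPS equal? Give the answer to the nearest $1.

$1,732,933

Set EPS_A = EPS_B: (EBIT − $10,000)(1 − 0.15) ÷ 710,000 = (EBIT − $738,000)(1 − 0.15) ÷ 410,000.
The (1 − t) factor cancels: (EBIT − 10,000) × 410,000 = (EBIT − 738,000) × 710,000.
EBIT × (710,000 − 410,000) = 738,000 × 710,000 − 10,000 × 410,000 = 519,880,000,000, so EBIT = 519,880,000,000 ÷ 300,000 = 1,732,933.33.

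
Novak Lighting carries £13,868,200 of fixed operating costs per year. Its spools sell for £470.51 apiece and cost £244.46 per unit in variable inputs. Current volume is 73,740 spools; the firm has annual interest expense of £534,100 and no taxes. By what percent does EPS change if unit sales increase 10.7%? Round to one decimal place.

Total contribution margin = 73,740 × £226.05 = £16,668,927.00.
EBIT = £16,668,927.00 − £13,868,200 = £2,800,727.00.
Interest = £534,100.00, so EBIT − I = £2,266,627.00.
Degree of combined leverage = contribution ÷ (EBIT − I) = £16,668,927.00 ÷ £2,266,627.00 = 7.3541.
EPS therefore changes by 7.3541 × (+10.7%) = +78.7%.

+78.7%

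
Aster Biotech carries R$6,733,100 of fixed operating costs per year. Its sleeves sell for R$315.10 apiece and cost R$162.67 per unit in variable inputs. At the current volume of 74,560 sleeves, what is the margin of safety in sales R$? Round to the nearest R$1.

Each unit contributes R$315.10 − R$162.67 = R$152.43. Break-even units = R$6,733,100 ÷ R$152.43 = 44,171.75; break-even revenue = 44,171.75 × R$315.10 = R$13,918,518.73.
Actual sales revenue = 74,560 × R$315.10 = R$23,493,856.00.
Margin of safety = R$23,493,856.00 − R$13,918,518.73 = R$9,575,337.

R$9,575,337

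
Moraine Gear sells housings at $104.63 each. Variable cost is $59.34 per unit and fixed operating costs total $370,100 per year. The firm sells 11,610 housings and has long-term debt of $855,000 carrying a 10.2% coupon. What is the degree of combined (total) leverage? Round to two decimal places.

Contribution at this volume is 11,610 × $45.29 = $525,816.90.
Subtracting fixed costs: EBIT = $525,816.90 − $370,100 = $155,716.90. Interest = $87,210.00.
DOL = $525,816.90 ÷ $155,716.90 = 3.3767; DFL = $155,716.90 ÷ $68,506.90 = 2.2730.
DCL = DOL × DFL = 3.3767 × 2.2730 = 7.6752.

7.68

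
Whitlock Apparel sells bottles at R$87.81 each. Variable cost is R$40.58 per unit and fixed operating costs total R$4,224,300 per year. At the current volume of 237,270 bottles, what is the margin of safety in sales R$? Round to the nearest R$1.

R$12,980,862

Each unit contributes R$87.81 − R$40.58 = R$47.23. Break-even units = R$4,224,300 ÷ R$47.23 = 89,441.03; break-even revenue = 89,441.03 × R$87.81 = R$7,853,817.13.
Current sales = 237,270 × R$87.81 = R$20,834,678.70.
Margin of safety = R$20,834,678.70 − R$7,853,817.13 = R$12,980,862.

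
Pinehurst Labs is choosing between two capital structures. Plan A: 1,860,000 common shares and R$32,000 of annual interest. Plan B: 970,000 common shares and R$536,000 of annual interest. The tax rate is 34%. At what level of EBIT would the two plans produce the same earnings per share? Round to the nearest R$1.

R$1,085,303

At indifference, (EBIT − 32,000)(1 − t)/1,860,000 = (EBIT − 536,000)(1 − t)/970,000.
The (1 − t) factor cancels: (EBIT − 32,000) × 970,000 = (EBIT − 536,000) × 1,860,000.
Solving, EBIT = (536,000·1,860,000 − 32,000·970,000) / (1,860,000 − 970,000) = 965,920,000,000 / 890,000 = 1,085,303.37.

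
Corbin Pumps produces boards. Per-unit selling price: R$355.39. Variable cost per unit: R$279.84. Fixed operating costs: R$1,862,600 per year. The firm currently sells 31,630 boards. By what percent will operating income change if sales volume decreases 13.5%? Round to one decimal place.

Contribution at this volume is 31,630 × R$75.55 = R$2,389,646.50.
Subtracting fixed costs: EBIT = R$2,389,646.50 − R$1,862,600 = R$527,046.50.
So DOL = total CM / EBIT = R$2,389,646.50 / R$527,046.50 = 4.5340.
Operating income changes by 4.5340 × -13.5% = -61.2%.

-61.2%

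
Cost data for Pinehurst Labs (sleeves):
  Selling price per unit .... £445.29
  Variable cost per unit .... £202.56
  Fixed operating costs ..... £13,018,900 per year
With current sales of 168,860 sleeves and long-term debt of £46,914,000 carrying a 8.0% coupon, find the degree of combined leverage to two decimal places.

1.69

At 168,860 units, contribution = 168,860 × £242.73 = £40,987,387.80.
Operating income = contribution − fixed costs = £40,987,387.80 − £13,018,900 = £27,968,487.80. Interest = £3,753,120.00, so EBIT − I = £24,215,367.80.
Degree of total leverage = total CM / (EBIT − interest) = £40,987,387.80 / £24,215,367.80 = 1.6926.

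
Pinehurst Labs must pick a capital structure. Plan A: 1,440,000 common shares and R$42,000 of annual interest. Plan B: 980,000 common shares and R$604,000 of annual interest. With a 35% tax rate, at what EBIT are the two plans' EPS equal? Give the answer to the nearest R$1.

R$1,801,304

Set EPS_A = EPS_B: (EBIT − R$42,000)(1 − 0.35) ÷ 1,440,000 = (EBIT − R$604,000)(1 − 0.35) ÷ 980,000.
The (1 − t) factor cancels: (EBIT − 42,000) × 980,000 = (EBIT − 604,000) × 1,440,000.
Solving, EBIT = (604,000·1,440,000 − 42,000·980,000) / (1,440,000 − 980,000) = 828,600,000,000 / 460,000 = 1,801,304.35.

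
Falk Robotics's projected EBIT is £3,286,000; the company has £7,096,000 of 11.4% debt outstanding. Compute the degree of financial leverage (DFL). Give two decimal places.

Interest = £808,944.00.
Degree of financial leverage = EBIT / (EBIT − interest) = £3,286,000 / £2,477,056.00 = 1.3266.

1.33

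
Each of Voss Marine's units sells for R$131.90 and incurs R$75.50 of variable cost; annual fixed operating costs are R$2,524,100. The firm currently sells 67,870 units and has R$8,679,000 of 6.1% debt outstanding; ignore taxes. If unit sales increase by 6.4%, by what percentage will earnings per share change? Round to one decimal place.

Total contribution margin = 67,870 × R$56.40 = R$3,827,868.00.
EBIT = R$3,827,868.00 − R$2,524,100 = R$1,303,768.00.
After interest of R$529,419.00, pre-tax earnings = R$774,349.00.
Degree of combined leverage = contribution ÷ (EBIT − I) = R$3,827,868.00 ÷ R$774,349.00 = 4.9433.
%ΔEPS = DCL × %ΔSales = 4.9433 × +6.4% = +31.6%.

+31.6%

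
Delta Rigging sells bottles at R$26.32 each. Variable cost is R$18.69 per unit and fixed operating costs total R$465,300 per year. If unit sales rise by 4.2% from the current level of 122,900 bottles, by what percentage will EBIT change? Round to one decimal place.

+8.3%

Contribution at this volume is 122,900 × R$7.63 = R$937,727.00.
EBIT = R$937,727.00 − R$465,300 = R$472,427.00.
So DOL = total CM / EBIT = R$937,727.00 / R$472,427.00 = 1.9849.
%ΔEBIT = DOL × %ΔSales = 1.9849 × +4.2% = +8.3%.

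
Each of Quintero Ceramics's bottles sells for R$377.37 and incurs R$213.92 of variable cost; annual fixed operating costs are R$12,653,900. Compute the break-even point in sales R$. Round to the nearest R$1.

R$29,215,064

CM per unit = R$377.37 − R$213.92 = R$163.45; CM ratio = R$163.45 / R$377.37 = 0.4331.
Break-even revenue = fixed costs × price ÷ CM = R$12,653,900 × R$377.37 ÷ R$163.45 = R$29,215,064.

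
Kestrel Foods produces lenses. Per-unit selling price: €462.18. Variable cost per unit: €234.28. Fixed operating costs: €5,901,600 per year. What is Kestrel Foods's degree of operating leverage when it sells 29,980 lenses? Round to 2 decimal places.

7.34

Total contribution margin = 29,980 × €227.90 = €6,832,442.00.
Operating income = contribution − fixed costs = €6,832,442.00 − €5,901,600 = €930,842.00.
DOL = contribution ÷ EBIT = €6,832,442.00 ÷ €930,842.00 = 7.3401.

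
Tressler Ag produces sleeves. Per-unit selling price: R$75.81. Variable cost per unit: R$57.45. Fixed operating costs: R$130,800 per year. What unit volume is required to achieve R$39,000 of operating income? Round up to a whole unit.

9,249 sleeves

Unit CM = price − variable cost = R$75.81 − R$57.45 = R$18.36.
Required volume = (fixed costs + target profit) ÷ CM = (R$130,800 + R$39,000) ÷ R$18.36 = 9,248.37, so 9,249 sleeves.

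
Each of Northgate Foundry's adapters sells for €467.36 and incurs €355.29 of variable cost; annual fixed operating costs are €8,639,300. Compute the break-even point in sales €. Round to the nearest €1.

CM per unit = €467.36 − €355.29 = €112.07; CM ratio = €112.07 / €467.36 = 0.2398.
Break-even sales = FC ÷ CM ratio = €8,639,300 × €467.36 / €112.07 = €36,028,047.

€36,028,047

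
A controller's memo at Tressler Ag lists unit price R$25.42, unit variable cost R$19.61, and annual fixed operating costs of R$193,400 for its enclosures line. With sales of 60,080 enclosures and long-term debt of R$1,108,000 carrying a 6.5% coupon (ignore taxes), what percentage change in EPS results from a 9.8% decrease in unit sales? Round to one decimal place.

-40.9%

Total contribution margin = 60,080 × R$5.81 = R$349,064.80.
EBIT = R$349,064.80 − R$193,400 = R$155,664.80.
After interest of R$72,020.00, pre-tax earnings = R$83,644.80.
Degree of combined leverage = contribution ÷ (EBIT − I) = R$349,064.80 ÷ R$83,644.80 = 4.1732.
%ΔEPS = DCL × %ΔSales = 4.1732 × -9.8% = -40.9%.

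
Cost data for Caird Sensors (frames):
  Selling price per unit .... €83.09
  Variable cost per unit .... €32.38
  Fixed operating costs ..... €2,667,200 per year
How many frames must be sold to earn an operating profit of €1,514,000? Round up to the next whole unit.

Unit CM = price − variable cost = €83.09 − €32.38 = €50.71.
Required volume = (fixed costs + target profit) ÷ CM = (€2,667,200 + €1,514,000) ÷ €50.71 = 82,453.17, so 82,454 frames.

82,454 frames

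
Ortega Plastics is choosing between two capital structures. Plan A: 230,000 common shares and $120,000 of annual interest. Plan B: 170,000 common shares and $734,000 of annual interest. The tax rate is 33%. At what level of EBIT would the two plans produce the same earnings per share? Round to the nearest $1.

$2,473,667

Set EPS_A = EPS_B: (EBIT − $120,000)(1 − 0.33) ÷ 230,000 = (EBIT − $734,000)(1 − 0.33) ÷ 170,000.
Cancelling (1 − t) and cross-multiplying: 170,000·(EBIT − 120,000) = 230,000·(EBIT − 734,000).
Solving, EBIT = (734,000·230,000 − 120,000·170,000) / (230,000 − 170,000) = 148,420,000,000 / 60,000 = 2,473,666.67.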